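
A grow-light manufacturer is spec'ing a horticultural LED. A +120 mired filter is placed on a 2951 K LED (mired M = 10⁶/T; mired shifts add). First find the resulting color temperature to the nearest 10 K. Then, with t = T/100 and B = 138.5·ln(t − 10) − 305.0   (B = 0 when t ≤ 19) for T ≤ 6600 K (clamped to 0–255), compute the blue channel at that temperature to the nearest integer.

M_in = 10⁶/2951 = 338.87; M_out = 338.87 + (+120) = 458.87.
T_out = 10⁶/458.87 = 2179.3 K → 2180 K; t = 21.8.
B = 138.5·ln(21.8 − 10) − 305.0 = 138.5·ln 11.8 − 305.0 = 138.5·2.4681 − 305.0 = 36.832.
Rounded: 37.

37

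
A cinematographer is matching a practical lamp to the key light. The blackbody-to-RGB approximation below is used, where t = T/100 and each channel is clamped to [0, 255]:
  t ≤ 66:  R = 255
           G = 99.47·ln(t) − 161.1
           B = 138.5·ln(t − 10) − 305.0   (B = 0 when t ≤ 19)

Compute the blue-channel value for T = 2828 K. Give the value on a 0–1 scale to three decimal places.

t = 2828/100 = 28.28; the t ≤ 66 branch applies.
B = 138.5·ln(28.28 − 10) − 305.0 = 138.5·ln 18.28 − 305.0 = 138.5·2.9058 − 305.0 = 97.454.
On a 0–1 scale: 97.454/255 = 0.3822 → 0.382.

0.382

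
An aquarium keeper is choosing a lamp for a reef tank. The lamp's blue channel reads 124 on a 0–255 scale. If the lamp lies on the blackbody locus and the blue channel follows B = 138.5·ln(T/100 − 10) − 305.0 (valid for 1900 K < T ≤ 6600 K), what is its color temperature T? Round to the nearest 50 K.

3200 K

ln(t − 10) = (124 + 305.0) / 138.5 = 3.0975.
t − 10 = e^3.0975 = 22.142, so t = 32.142.
T = 100·t = 3214 K → 3200 K to the nearest 50 K.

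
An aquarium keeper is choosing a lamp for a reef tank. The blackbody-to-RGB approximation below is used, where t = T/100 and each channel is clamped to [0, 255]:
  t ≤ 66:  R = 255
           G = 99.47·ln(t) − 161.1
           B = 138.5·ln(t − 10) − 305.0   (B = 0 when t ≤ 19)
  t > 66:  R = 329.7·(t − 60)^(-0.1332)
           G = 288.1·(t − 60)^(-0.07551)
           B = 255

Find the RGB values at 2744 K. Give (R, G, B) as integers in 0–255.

(255, 168, 91)

t = 2744/100 = 27.44; the t ≤ 66 branch applies.
R = 255 by definition for t ≤ 66.
G = 99.47·ln 27.44 − 161.1 = 99.47·3.3120 − 161.1 = 168.345.
B = 138.5·ln(27.44 − 10) − 305.0 = 138.5·ln 17.44 − 305.0 = 138.5·2.8588 − 305.0 = 90.939.
Rounded: (255, 168, 91).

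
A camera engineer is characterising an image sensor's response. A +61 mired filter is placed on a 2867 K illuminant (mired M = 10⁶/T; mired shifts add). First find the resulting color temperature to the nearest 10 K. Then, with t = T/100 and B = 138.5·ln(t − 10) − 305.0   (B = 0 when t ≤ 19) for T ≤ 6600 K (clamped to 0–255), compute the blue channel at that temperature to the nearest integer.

M_in = 10⁶/2867 = 348.80; M_out = 348.80 + (+61) = 409.80.
T_out = 10⁶/409.80 = 2440.2 K → 2440 K; t = 24.4.
B = 138.5·ln(24.4 − 10) − 305.0 = 138.5·ln 14.4 − 305.0 = 138.5·2.6672 − 305.0 = 64.411.
Rounded: 64.

64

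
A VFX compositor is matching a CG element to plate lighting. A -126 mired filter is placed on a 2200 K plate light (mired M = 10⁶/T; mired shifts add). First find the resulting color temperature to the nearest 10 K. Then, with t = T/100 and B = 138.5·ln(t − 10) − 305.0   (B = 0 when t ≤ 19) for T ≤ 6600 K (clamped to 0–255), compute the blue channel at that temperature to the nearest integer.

M_in = 10⁶/2200 = 454.55; M_out = 454.55 + (-126) = 328.55.
T_out = 10⁶/328.55 = 3043.7 K → 3040 K; t = 30.4.
B = 138.5·ln(30.4 − 10) − 305.0 = 138.5·ln 20.4 − 305.0 = 138.5·3.0155 − 305.0 = 112.652.
Rounded: 113.

113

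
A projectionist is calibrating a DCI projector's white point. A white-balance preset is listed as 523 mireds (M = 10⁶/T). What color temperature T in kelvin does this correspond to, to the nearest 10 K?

T = 10⁶ / 523 = 1912.05 K → 1910 K.

1910 K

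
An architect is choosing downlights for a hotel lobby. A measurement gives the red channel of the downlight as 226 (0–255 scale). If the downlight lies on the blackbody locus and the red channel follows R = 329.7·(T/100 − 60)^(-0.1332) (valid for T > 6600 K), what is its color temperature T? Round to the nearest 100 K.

(t − 60)^(-0.1332) = 226/329.7 = 0.68547.
t − 60 = 0.68547^(1/-0.1332) = 0.68547^(-7.508) = 17.034, so t = 77.034.
T = 100·t = 7703 K → 7700 K to the nearest 100 K.

7700 K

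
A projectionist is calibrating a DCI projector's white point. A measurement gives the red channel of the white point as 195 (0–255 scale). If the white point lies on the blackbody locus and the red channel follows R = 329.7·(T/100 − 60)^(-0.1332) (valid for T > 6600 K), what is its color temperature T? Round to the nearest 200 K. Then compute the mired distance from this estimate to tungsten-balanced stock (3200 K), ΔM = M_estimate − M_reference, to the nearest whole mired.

-223 mireds

(t − 60)^(-0.1332) = 195/329.7 = 0.59145.
t − 60 = 0.59145^(1/-0.1332) = 0.59145^(-7.508) = 51.564, so t = 111.564.
T = 100·t = 11156 K → 11200 K to the nearest 200 K.
M_estimate = 10⁶/11200 = 89.29; M_reference = 10⁶/3200 = 312.50.
ΔM = 89.29 − 312.50 = -223.21 → -223 mireds.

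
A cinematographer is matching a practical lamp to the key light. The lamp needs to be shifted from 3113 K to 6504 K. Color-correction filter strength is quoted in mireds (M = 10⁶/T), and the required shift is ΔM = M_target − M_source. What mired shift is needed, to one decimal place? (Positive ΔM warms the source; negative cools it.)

-167.5 mireds

M_source = 10⁶/3113 = 321.234; M_target = 10⁶/6504 = 153.752.
ΔM = 153.752 − 321.234 = -167.482 → -167.5 mireds, a cooling shift.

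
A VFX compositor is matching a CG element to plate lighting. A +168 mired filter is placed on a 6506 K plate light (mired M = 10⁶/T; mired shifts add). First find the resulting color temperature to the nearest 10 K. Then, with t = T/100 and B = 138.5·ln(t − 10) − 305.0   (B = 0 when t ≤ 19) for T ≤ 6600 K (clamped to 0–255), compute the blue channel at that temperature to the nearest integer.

117

M_in = 10⁶/6506 = 153.70; M_out = 153.70 + (+168) = 321.70.
T_out = 10⁶/321.70 = 3108.4 K → 3110 K; t = 31.1.
B = 138.5·ln(31.1 − 10) − 305.0 = 138.5·ln 21.1 − 305.0 = 138.5·3.0493 − 305.0 = 117.324.
Rounded: 117.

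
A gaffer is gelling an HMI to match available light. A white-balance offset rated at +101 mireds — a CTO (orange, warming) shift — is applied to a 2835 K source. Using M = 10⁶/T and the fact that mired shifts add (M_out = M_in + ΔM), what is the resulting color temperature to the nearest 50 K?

2200 K

M_in = 10⁶/2835 = 352.73 mireds.
M_out = 352.73 + (+101) = 453.73 mireds.
T_out = 10⁶/453.73 = 2203.9 K → 2200 K.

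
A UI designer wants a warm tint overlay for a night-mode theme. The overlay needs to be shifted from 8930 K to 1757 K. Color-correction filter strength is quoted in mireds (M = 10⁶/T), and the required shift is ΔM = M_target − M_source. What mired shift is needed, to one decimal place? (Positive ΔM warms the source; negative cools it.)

+457.2 mireds

M_source = 10⁶/8930 = 111.982; M_target = 10⁶/1757 = 569.152.
ΔM = 569.152 − 111.982 = 457.170 → +457.2 mireds, a warming shift.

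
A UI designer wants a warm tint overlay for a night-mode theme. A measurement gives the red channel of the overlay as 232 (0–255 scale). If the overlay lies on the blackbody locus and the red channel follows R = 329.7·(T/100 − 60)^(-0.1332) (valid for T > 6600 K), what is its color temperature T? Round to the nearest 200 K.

(t − 60)^(-0.1332) = 232/329.7 = 0.70367.
t − 60 = 0.70367^(1/-0.1332) = 0.70367^(-7.508) = 13.992, so t = 73.992.
T = 100·t = 7399 K → 7400 K to the nearest 200 K.

7400 K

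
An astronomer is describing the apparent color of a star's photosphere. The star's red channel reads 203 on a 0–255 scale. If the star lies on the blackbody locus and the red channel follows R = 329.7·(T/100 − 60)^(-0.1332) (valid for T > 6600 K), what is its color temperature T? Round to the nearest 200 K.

(t − 60)^(-0.1332) = 203/329.7 = 0.61571.
t − 60 = 0.61571^(1/-0.1332) = 0.61571^(-7.508) = 38.129, so t = 98.129.
T = 100·t = 9813 K → 9800 K to the nearest 200 K.

9800 K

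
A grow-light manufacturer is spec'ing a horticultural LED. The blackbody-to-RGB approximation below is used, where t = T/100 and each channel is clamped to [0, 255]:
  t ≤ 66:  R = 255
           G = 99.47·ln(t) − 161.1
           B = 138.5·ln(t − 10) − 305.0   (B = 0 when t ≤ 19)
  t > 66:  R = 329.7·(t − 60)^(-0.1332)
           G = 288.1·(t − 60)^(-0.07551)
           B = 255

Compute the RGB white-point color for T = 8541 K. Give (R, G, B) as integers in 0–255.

(214, 226, 255)

t = 8541/100 = 85.41; the t > 66 branch applies.
R = 329.7·(85.41 − 60)^(-0.1332) = 329.7·25.41^(-0.1332) = 329.7·0.64991 = 214.275.
G = 288.1·(85.41 − 60)^(-0.07551) = 288.1·25.41^(-0.07551) = 288.1·0.78326 = 225.658.
B = 255 by definition for t > 66.
Rounded: (214, 226, 255).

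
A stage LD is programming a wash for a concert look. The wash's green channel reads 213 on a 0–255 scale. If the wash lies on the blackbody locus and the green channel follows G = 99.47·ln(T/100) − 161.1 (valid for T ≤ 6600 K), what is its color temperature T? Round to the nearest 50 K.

4300 K

ln t = (213 + 161.1) / 99.47 = 3.7609.
t = e^3.7609 = 42.989.
T = 100·t = 4299 K → 4300 K to the nearest 50 K.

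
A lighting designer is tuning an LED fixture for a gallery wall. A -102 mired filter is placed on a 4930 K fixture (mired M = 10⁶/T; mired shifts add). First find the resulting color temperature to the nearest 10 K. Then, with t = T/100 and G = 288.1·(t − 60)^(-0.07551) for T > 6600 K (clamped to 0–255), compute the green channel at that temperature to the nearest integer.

M_in = 10⁶/4930 = 202.84; M_out = 202.84 + (-102) = 100.84.
T_out = 10⁶/100.84 = 9916.7 K → 9920 K; t = 99.2.
G = 288.1·(99.2 − 60)^(-0.07551) = 288.1·39.2^(-0.07551) = 288.1·0.75804 = 218.391.
Rounded: 218.

218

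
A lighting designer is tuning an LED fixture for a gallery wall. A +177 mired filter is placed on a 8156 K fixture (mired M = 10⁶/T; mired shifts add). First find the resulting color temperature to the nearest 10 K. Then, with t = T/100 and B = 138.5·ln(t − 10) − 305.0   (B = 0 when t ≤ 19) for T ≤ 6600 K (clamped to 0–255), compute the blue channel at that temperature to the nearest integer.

132

M_in = 10⁶/8156 = 122.61; M_out = 122.61 + (+177) = 299.61.
T_out = 10⁶/299.61 = 3337.7 K → 3340 K; t = 33.4.
B = 138.5·ln(33.4 − 10) − 305.0 = 138.5·ln 23.4 − 305.0 = 138.5·3.1527 − 305.0 = 131.654.
Rounded: 132.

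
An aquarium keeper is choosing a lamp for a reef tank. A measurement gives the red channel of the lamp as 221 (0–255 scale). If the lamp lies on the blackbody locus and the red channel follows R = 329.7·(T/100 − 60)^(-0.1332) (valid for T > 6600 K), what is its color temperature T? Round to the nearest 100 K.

(t − 60)^(-0.1332) = 221/329.7 = 0.67031.
t − 60 = 0.67031^(1/-0.1332) = 0.67031^(-7.508) = 20.149, so t = 80.149.
T = 100·t = 8015 K → 8000 K to the nearest 100 K.

8000 K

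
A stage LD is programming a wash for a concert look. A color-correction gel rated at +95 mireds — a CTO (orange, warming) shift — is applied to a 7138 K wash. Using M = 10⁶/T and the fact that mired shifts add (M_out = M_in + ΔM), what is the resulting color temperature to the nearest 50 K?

M_in = 10⁶/7138 = 140.10 mireds.
M_out = 140.10 + (+95) = 235.10 mireds.
T_out = 10⁶/235.10 = 4253.6 K → 4250 K.

4250 K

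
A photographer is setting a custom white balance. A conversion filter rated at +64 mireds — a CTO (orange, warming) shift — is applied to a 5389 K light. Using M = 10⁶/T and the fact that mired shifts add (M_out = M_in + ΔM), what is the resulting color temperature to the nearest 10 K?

4010 K

M_in = 10⁶/5389 = 185.56 mireds.
M_out = 185.56 + (+64) = 249.56 mireds.
T_out = 10⁶/249.56 = 4007.0 K → 4010 K.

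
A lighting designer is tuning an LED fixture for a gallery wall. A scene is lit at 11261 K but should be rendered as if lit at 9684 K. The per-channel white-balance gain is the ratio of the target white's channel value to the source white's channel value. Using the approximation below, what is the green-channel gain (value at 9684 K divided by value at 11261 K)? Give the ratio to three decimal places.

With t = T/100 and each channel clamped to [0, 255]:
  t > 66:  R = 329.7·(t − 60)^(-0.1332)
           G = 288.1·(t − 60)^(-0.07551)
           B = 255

At 11261 K (t = 112.61):
  G = 288.1·(112.61 − 60)^(-0.07551) = 288.1·52.61^(-0.07551) = 288.1·0.74138 = 213.592.
At 9684 K (t = 96.84):
  G = 288.1·(96.84 − 60)^(-0.07551) = 288.1·36.84^(-0.07551) = 288.1·0.76160 = 219.417.
Gain = 219.417 / 213.592 = 1.0273 → 1.027.

1.027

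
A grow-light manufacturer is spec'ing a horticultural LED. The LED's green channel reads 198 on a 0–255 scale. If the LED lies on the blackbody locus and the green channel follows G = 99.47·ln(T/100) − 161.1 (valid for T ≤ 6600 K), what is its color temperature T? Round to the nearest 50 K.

3700 K

ln t = (198 + 161.1) / 99.47 = 3.6101.
t = e^3.6101 = 36.971.
T = 100·t = 3697 K → 3700 K to the nearest 50 K.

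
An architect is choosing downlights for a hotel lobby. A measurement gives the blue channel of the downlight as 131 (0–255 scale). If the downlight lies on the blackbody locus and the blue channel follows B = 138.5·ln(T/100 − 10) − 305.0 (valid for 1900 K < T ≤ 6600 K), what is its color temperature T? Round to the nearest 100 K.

3300 K

ln(t − 10) = (131 + 305.0) / 138.5 = 3.1480.
t − 10 = e^3.1480 = 23.290, so t = 33.290.
T = 100·t = 3329 K → 3300 K to the nearest 100 K.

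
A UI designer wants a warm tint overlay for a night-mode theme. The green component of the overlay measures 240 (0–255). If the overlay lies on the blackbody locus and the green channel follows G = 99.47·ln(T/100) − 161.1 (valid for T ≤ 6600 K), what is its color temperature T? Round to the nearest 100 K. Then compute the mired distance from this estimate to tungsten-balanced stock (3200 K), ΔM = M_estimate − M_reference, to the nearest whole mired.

-134 mireds

ln t = (240 + 161.1) / 99.47 = 4.0324.
t = e^4.0324 = 56.394.
T = 100·t = 5639 K → 5600 K to the nearest 100 K.
M_estimate = 10⁶/5600 = 178.57; M_reference = 10⁶/3200 = 312.50.
ΔM = 178.57 − 312.50 = -133.93 → -134 mireds.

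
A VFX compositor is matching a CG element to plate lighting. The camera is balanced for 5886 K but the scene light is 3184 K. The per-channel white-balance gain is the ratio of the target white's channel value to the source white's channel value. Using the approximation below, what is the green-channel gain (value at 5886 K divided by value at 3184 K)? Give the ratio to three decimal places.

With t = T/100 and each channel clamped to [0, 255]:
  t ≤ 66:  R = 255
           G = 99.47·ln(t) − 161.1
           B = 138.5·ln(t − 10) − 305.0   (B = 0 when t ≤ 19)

1.334

At 3184 K (t = 31.84):
  G = 99.47·ln 31.84 − 161.1 = 99.47·3.4607 − 161.1 = 183.138.
At 5886 K (t = 58.86):
  G = 99.47·ln 58.86 − 161.1 = 99.47·4.0752 − 161.1 = 244.256.
Gain = 244.256 / 183.138 = 1.3337 → 1.334.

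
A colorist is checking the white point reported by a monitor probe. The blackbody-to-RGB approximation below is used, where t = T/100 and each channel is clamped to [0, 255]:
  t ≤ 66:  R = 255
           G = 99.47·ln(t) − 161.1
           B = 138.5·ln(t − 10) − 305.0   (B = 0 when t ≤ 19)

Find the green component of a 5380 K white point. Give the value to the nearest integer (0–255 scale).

t = 5380/100 = 53.8; the t ≤ 66 branch applies.
G = 99.47·ln 53.8 − 161.1 = 99.47·3.9853 − 161.1 = 235.315.
Rounded: 235.

235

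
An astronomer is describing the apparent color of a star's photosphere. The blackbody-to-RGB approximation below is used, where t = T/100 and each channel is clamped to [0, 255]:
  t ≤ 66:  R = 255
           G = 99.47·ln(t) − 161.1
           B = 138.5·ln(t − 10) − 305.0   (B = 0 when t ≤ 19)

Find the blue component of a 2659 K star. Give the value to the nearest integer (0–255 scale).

84

t = 2659/100 = 26.59; the t ≤ 66 branch applies.
B = 138.5·ln(26.59 − 10) − 305.0 = 138.5·ln 16.59 − 305.0 = 138.5·2.8088 − 305.0 = 84.019.
Rounded: 84.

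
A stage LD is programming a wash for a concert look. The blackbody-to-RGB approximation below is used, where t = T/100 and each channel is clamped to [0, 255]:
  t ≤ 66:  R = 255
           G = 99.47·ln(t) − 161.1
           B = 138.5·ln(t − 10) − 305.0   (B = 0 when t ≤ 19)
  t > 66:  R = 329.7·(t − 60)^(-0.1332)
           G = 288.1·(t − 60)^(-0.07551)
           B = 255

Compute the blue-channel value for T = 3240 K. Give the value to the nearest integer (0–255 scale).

126

t = 3240/100 = 32.4; the t ≤ 66 branch applies.
B = 138.5·ln(32.4 − 10) − 305.0 = 138.5·ln 22.4 − 305.0 = 138.5·3.1091 − 305.0 = 125.605.
Rounded: 126.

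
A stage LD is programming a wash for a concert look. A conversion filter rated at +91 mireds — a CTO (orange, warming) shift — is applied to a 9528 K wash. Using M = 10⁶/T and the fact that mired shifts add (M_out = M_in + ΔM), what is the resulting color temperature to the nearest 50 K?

5100 K

M_in = 10⁶/9528 = 104.95 mireds.
M_out = 104.95 + (+91) = 195.95 mireds.
T_out = 10⁶/195.95 = 5103.2 K → 5100 K.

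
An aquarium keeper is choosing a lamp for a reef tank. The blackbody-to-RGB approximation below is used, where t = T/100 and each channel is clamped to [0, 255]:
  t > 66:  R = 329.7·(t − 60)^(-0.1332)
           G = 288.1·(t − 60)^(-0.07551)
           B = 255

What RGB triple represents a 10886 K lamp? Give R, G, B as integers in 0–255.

R=196, G=215, B=255

t = 10886/100 = 108.86; the t > 66 branch applies.
R = 329.7·(108.86 − 60)^(-0.1332) = 329.7·48.86^(-0.1332) = 329.7·0.59571 = 196.404.
G = 288.1·(108.86 − 60)^(-0.07551) = 288.1·48.86^(-0.07551) = 288.1·0.74553 = 214.788.
B = 255 by definition for t > 66.
Rounded: (196, 215, 255).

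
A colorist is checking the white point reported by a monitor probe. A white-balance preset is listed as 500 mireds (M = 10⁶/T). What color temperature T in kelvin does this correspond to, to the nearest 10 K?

2000 K

T = 10⁶ / 500 = 2000.00 K → 2000 K.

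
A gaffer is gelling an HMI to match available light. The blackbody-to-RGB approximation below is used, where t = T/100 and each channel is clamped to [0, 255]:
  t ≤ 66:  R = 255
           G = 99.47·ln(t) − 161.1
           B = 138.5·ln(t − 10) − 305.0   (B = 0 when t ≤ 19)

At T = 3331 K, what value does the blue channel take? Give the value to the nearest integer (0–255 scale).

131

t = 3331/100 = 33.31; the t ≤ 66 branch applies.
B = 138.5·ln(33.31 − 10) − 305.0 = 138.5·ln 23.31 − 305.0 = 138.5·3.1489 − 305.0 = 131.120.
Rounded: 131.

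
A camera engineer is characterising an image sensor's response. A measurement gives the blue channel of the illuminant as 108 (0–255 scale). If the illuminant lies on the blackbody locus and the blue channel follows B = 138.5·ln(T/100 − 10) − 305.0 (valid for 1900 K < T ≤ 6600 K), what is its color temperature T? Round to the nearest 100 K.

3000 K

ln(t − 10) = (108 + 305.0) / 138.5 = 2.9819.
t − 10 = e^2.9819 = 19.726, so t = 29.726.
T = 100·t = 2973 K → 3000 K to the nearest 100 K.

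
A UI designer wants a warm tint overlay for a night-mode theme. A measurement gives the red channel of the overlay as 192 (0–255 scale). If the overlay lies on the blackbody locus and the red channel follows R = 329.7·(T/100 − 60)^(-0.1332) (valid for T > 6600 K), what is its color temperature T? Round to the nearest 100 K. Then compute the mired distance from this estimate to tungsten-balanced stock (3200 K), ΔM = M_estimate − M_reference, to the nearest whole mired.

(t − 60)^(-0.1332) = 192/329.7 = 0.58235.
t − 60 = 0.58235^(1/-0.1332) = 0.58235^(-7.508) = 57.929, so t = 117.929.
T = 100·t = 11793 K → 11800 K to the nearest 100 K.
M_estimate = 10⁶/11800 = 84.75; M_reference = 10⁶/3200 = 312.50.
ΔM = 84.75 − 312.50 = -227.75 → -228 mireds.

-228 mireds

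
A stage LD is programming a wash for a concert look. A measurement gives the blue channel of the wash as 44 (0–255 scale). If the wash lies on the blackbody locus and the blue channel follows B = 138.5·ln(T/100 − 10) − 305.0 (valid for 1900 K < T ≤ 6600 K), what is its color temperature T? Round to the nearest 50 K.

2250 K

ln(t − 10) = (44 + 305.0) / 138.5 = 2.5199.
t − 10 = e^2.5199 = 12.427, so t = 22.427.
T = 100·t = 2243 K → 2250 K to the nearest 50 K.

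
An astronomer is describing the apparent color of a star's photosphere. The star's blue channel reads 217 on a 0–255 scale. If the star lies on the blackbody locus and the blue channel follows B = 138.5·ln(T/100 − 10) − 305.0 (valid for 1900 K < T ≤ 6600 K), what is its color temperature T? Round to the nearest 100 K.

5300 K

ln(t − 10) = (217 + 305.0) / 138.5 = 3.7690.
t − 10 = e^3.7690 = 43.335, so t = 53.335.
T = 100·t = 5333 K → 5300 K to the nearest 100 K.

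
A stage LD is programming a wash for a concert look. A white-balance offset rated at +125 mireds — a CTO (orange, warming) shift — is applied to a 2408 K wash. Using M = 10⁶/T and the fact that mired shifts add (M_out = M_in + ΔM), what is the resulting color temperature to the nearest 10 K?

M_in = 10⁶/2408 = 415.28 mireds.
M_out = 415.28 + (+125) = 540.28 mireds.
T_out = 10⁶/540.28 = 1850.9 K → 1850 K.

1850 K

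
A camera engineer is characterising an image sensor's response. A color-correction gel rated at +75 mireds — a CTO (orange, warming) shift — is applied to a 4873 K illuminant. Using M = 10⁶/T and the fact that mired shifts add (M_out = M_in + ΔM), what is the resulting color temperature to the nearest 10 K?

M_in = 10⁶/4873 = 205.21 mireds.
M_out = 205.21 + (+75) = 280.21 mireds.
T_out = 10⁶/280.21 = 3568.7 K → 3570 K.

3570 K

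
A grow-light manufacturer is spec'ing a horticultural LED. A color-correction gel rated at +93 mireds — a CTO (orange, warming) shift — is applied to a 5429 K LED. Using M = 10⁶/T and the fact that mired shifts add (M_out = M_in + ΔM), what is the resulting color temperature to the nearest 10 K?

M_in = 10⁶/5429 = 184.20 mireds.
M_out = 184.20 + (+93) = 277.20 mireds.
T_out = 10⁶/277.20 = 3607.6 K → 3610 K.

3610 K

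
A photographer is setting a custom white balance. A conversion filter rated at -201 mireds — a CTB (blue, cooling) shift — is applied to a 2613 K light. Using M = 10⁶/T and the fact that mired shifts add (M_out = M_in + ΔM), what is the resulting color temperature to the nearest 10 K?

5500 K

M_in = 10⁶/2613 = 382.70 mireds.
M_out = 382.70 + (-201) = 181.70 mireds.
T_out = 10⁶/181.70 = 5503.5 K → 5500 K.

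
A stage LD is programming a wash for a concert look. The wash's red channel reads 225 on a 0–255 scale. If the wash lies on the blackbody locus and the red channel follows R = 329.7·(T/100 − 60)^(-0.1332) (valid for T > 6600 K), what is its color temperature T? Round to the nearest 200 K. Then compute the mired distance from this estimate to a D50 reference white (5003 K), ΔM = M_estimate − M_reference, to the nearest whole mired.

(t − 60)^(-0.1332) = 225/329.7 = 0.68244.
t − 60 = 0.68244^(1/-0.1332) = 0.68244^(-7.508) = 17.610, so t = 77.610.
T = 100·t = 7761 K → 7800 K to the nearest 200 K.
M_estimate = 10⁶/7800 = 128.21; M_reference = 10⁶/5003 = 199.88.
ΔM = 128.21 − 199.88 = -71.67 → -72 mireds.

-72 mireds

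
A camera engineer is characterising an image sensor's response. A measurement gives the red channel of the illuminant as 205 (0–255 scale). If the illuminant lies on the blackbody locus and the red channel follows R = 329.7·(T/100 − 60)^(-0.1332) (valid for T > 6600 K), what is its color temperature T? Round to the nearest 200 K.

9600 K

(t − 60)^(-0.1332) = 205/329.7 = 0.62178.
t − 60 = 0.62178^(1/-0.1332) = 0.62178^(-7.508) = 35.423, so t = 95.423.
T = 100·t = 9542 K → 9600 K to the nearest 200 K.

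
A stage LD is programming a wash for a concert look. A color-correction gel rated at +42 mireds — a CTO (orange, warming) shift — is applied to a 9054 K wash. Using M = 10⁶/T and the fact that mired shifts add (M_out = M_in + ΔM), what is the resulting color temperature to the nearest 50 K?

M_in = 10⁶/9054 = 110.45 mireds.
M_out = 110.45 + (+42) = 152.45 mireds.
T_out = 10⁶/152.45 = 6559.6 K → 6550 K.

6550 K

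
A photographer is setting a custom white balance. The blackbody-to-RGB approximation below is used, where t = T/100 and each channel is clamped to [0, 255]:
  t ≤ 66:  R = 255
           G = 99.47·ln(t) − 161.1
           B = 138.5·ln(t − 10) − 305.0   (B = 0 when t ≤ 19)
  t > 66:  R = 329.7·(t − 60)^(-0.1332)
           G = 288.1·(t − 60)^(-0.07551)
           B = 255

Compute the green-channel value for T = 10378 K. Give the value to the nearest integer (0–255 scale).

t = 10378/100 = 103.78; the t > 66 branch applies.
G = 288.1·(103.78 − 60)^(-0.07551) = 288.1·43.78^(-0.07551) = 288.1·0.75174 = 216.576.
Rounded: 217.

217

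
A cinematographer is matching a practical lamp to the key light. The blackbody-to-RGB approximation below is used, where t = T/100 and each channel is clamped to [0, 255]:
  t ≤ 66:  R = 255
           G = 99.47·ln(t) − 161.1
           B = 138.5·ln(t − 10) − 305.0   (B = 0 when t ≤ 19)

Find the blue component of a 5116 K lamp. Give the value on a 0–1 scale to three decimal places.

t = 5116/100 = 51.16; the t ≤ 66 branch applies.
B = 138.5·ln(51.16 − 10) − 305.0 = 138.5·ln 41.16 − 305.0 = 138.5·3.7175 − 305.0 = 209.869.
On a 0–1 scale: 209.869/255 = 0.8230 → 0.823.

0.823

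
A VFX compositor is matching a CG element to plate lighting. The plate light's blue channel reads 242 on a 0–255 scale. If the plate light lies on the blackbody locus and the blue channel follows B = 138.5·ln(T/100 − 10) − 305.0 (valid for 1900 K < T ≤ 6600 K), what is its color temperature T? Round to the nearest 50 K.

ln(t − 10) = (242 + 305.0) / 138.5 = 3.9495.
t − 10 = e^3.9495 = 51.907, so t = 61.907.
T = 100·t = 6191 K → 6200 K to the nearest 50 K.

6200 K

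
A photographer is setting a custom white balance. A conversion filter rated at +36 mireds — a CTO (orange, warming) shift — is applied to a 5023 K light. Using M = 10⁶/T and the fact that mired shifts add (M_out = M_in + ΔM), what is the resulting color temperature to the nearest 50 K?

M_in = 10⁶/5023 = 199.08 mireds.
M_out = 199.08 + (+36) = 235.08 mireds.
T_out = 10⁶/235.08 = 4253.8 K → 4250 K.

4250 K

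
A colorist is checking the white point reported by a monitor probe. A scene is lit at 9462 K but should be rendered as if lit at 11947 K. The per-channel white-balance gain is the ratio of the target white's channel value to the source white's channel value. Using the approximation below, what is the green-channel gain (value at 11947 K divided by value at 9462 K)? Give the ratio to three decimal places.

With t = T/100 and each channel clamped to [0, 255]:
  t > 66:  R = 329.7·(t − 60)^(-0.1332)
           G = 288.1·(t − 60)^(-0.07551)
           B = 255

0.960

At 9462 K (t = 94.62):
  G = 288.1·(94.62 − 60)^(-0.07551) = 288.1·34.62^(-0.07551) = 288.1·0.76518 = 220.449.
At 11947 K (t = 119.47):
  G = 288.1·(119.47 − 60)^(-0.07551) = 288.1·59.47^(-0.07551) = 288.1·0.73455 = 211.625.
Gain = 211.625 / 220.449 = 0.9600 → 0.960.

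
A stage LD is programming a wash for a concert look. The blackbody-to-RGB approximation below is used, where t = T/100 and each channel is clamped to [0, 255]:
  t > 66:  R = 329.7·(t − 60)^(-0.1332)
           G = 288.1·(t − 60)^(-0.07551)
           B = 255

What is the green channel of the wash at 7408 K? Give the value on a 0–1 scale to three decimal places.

t = 7408/100 = 74.08; the t > 66 branch applies.
G = 288.1·(74.08 − 60)^(-0.07551) = 288.1·14.08^(-0.07551) = 288.1·0.81897 = 235.946.
On a 0–1 scale: 235.946/255 = 0.9253 → 0.925.

0.925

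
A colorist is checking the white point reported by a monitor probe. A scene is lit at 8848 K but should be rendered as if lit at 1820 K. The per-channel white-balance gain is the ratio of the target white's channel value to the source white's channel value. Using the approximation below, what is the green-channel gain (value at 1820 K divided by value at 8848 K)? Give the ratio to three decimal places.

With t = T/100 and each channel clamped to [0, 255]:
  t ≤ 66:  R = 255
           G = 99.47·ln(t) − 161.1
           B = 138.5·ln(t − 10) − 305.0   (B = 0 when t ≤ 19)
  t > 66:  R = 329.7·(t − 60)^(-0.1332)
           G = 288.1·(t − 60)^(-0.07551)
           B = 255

At 8848 K (t = 88.48):
  G = 288.1·(88.48 − 60)^(-0.07551) = 288.1·28.48^(-0.07551) = 288.1·0.77655 = 223.723.
At 1820 K (t = 18.2):
  G = 99.47·ln 18.2 − 161.1 = 99.47·2.9014 − 161.1 = 127.504.
Gain = 127.504 / 223.723 = 0.5699 → 0.570.

0.570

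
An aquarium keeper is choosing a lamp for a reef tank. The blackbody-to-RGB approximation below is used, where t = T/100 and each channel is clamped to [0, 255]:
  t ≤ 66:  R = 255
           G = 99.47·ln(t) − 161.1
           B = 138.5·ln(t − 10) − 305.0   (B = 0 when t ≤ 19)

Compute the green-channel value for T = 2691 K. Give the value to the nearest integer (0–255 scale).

t = 2691/100 = 26.91; the t ≤ 66 branch applies.
G = 99.47·ln 26.91 − 161.1 = 99.47·3.2925 − 161.1 = 166.405.
Rounded: 166.

166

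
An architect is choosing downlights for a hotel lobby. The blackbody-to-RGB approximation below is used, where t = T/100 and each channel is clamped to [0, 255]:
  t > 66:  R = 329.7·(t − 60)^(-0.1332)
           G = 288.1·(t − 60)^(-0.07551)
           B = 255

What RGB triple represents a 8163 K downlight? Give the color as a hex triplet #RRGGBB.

#DBE4FF

t = 8163/100 = 81.63; the t > 66 branch applies.
R = 329.7·(81.63 − 60)^(-0.1332) = 329.7·21.63^(-0.1332) = 329.7·0.66400 = 218.922.
G = 288.1·(81.63 − 60)^(-0.07551) = 288.1·21.63^(-0.07551) = 288.1·0.79285 = 228.419.
B = 255 by definition for t > 66.
Rounded: (219, 228, 255).
In hex: #DBE4FF.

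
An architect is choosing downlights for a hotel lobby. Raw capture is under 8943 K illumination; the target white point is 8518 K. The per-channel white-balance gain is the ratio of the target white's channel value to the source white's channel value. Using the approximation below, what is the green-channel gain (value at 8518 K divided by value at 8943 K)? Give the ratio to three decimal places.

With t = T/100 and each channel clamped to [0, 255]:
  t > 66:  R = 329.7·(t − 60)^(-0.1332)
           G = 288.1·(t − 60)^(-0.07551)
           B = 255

1.012

At 8943 K (t = 89.43):
  G = 288.1·(89.43 − 60)^(-0.07551) = 288.1·29.43^(-0.07551) = 288.1·0.77463 = 223.170.
At 8518 K (t = 85.18):
  G = 288.1·(85.18 − 60)^(-0.07551) = 288.1·25.18^(-0.07551) = 288.1·0.78380 = 225.813.
Gain = 225.813 / 223.170 = 1.0118 → 1.012.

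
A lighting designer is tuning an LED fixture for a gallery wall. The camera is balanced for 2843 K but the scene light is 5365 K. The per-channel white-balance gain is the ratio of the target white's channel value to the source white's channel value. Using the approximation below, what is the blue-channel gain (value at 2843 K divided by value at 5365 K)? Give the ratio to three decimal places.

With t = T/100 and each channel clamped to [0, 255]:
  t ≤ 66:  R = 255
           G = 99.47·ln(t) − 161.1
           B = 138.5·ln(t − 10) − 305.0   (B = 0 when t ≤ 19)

At 5365 K (t = 53.65):
  B = 138.5·ln(53.65 − 10) − 305.0 = 138.5·ln 43.65 − 305.0 = 138.5·3.7762 − 305.0 = 218.004.
At 2843 K (t = 28.43):
  B = 138.5·ln(28.43 − 10) − 305.0 = 138.5·ln 18.43 − 305.0 = 138.5·2.9140 − 305.0 = 98.586.
Gain = 98.586 / 218.004 = 0.4522 → 0.452.

0.452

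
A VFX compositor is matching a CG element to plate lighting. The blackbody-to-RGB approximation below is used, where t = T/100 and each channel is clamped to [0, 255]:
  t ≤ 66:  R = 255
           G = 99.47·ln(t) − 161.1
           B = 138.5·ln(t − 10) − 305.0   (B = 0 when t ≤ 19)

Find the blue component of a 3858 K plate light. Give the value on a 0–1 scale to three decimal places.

t = 3858/100 = 38.58; the t ≤ 66 branch applies.
B = 138.5·ln(38.58 − 10) − 305.0 = 138.5·ln 28.58 − 305.0 = 138.5·3.3527 − 305.0 = 159.350.
On a 0–1 scale: 159.350/255 = 0.6249 → 0.625.

0.625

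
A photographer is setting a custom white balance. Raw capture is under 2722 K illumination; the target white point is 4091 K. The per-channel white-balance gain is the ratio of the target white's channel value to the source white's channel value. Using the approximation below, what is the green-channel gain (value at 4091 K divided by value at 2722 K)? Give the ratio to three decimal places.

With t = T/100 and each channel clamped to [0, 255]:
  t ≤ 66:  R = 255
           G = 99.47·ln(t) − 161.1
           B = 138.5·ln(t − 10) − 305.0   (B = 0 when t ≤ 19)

1.242

At 2722 K (t = 27.22):
  G = 99.47·ln 27.22 − 161.1 = 99.47·3.3040 − 161.1 = 167.544.
At 4091 K (t = 40.91):
  G = 99.47·ln 40.91 − 161.1 = 99.47·3.7114 − 161.1 = 208.070.
Gain = 208.070 / 167.544 = 1.2419 → 1.242.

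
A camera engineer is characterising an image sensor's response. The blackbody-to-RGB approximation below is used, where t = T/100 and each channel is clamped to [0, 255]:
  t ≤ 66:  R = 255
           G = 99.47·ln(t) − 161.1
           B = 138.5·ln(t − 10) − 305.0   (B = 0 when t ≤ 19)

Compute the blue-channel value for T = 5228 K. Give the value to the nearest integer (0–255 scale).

214

t = 5228/100 = 52.28; the t ≤ 66 branch applies.
B = 138.5·ln(52.28 − 10) − 305.0 = 138.5·ln 42.28 − 305.0 = 138.5·3.7443 − 305.0 = 213.588.
Rounded: 214.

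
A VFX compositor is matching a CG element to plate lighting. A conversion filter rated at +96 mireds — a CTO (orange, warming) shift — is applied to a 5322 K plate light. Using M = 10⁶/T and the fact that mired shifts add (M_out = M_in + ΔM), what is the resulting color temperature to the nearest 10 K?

3520 K

M_in = 10⁶/5322 = 187.90 mireds.
M_out = 187.90 + (+96) = 283.90 mireds.
T_out = 10⁶/283.90 = 3522.4 K → 3520 K.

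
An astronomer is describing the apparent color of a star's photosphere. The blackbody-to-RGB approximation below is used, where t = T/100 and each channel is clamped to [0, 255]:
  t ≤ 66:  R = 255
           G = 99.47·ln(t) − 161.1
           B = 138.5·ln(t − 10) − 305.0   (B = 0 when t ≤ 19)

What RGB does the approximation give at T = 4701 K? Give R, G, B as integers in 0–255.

t = 4701/100 = 47.01; the t ≤ 66 branch applies.
R = 255 by definition for t ≤ 66.
G = 99.47·ln 47.01 − 161.1 = 99.47·3.8504 − 161.1 = 221.895.
B = 138.5·ln(47.01 − 10) − 305.0 = 138.5·ln 37.01 − 305.0 = 138.5·3.6112 − 305.0 = 195.150.
Rounded: (255, 222, 195).

R=255, G=222, B=195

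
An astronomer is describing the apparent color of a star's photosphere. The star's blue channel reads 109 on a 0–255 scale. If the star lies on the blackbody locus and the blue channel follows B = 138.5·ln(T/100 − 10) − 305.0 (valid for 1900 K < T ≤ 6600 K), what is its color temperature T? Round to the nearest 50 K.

ln(t − 10) = (109 + 305.0) / 138.5 = 2.9892.
t − 10 = e^2.9892 = 19.869, so t = 29.869.
T = 100·t = 2987 K → 3000 K to the nearest 50 K.

3000 K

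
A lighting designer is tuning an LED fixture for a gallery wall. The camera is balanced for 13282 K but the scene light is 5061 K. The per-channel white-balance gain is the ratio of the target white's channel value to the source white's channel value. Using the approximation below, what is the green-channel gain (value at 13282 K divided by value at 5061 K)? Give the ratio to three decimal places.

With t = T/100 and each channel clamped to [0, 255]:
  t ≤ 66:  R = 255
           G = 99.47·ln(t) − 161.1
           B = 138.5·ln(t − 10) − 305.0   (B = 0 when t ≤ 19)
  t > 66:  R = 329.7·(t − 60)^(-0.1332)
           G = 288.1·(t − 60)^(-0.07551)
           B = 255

0.909

At 5061 K (t = 50.61):
  G = 99.47·ln 50.61 − 161.1 = 99.47·3.9241 − 161.1 = 229.235.
At 13282 K (t = 132.82):
  G = 288.1·(132.82 − 60)^(-0.07551) = 288.1·72.82^(-0.07551) = 288.1·0.72340 = 208.413.
Gain = 208.413 / 229.235 = 0.9092 → 0.909.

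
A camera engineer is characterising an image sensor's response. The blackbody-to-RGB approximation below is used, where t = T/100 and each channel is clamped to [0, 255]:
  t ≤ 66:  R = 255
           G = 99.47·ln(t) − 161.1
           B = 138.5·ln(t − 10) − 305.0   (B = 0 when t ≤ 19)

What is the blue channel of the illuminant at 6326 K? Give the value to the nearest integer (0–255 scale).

t = 6326/100 = 63.26; the t ≤ 66 branch applies.
B = 138.5·ln(63.26 − 10) − 305.0 = 138.5·ln 53.26 − 305.0 = 138.5·3.9752 − 305.0 = 245.563.
Rounded: 246.

246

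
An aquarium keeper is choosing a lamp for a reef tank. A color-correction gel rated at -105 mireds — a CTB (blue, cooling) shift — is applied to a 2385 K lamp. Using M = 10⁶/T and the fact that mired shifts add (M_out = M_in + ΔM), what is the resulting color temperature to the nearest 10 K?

M_in = 10⁶/2385 = 419.29 mireds.
M_out = 419.29 + (-105) = 314.29 mireds.
T_out = 10⁶/314.29 = 3181.8 K → 3180 K.

3180 K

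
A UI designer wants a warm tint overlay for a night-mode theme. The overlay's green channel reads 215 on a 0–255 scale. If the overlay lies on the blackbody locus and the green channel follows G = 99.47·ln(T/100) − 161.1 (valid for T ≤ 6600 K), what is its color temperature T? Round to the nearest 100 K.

ln t = (215 + 161.1) / 99.47 = 3.7810.
t = e^3.7810 = 43.862.
T = 100·t = 4386 K → 4400 K to the nearest 100 K.

4400 K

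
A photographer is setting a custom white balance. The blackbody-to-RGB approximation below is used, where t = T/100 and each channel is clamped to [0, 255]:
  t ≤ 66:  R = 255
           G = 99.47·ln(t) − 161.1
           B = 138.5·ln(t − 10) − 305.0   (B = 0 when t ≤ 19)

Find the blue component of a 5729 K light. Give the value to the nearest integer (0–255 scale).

t = 5729/100 = 57.29; the t ≤ 66 branch applies.
B = 138.5·ln(57.29 − 10) − 305.0 = 138.5·ln 47.29 − 305.0 = 138.5·3.8563 − 305.0 = 229.097.
Rounded: 229.

229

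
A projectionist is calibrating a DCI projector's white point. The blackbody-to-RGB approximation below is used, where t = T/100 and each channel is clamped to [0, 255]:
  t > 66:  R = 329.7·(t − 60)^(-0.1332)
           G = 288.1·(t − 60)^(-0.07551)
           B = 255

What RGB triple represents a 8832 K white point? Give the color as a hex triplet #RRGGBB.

t = 8832/100 = 88.32; the t > 66 branch applies.
R = 329.7·(88.32 − 60)^(-0.1332) = 329.7·28.32^(-0.1332) = 329.7·0.64059 = 211.203.
G = 288.1·(88.32 − 60)^(-0.07551) = 288.1·28.32^(-0.07551) = 288.1·0.77688 = 223.818.
B = 255 by definition for t > 66.
Rounded: (211, 224, 255).
In hex: #D3E0FF.

#D3E0FF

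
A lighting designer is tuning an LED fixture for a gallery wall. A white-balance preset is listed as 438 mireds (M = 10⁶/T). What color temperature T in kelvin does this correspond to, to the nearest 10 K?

2280 K

T = 10⁶ / 438 = 2283.11 K → 2280 K.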